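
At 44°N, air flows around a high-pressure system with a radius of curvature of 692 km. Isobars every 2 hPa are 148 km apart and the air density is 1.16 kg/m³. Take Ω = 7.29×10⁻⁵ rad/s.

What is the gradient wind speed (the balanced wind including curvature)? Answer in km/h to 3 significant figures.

Coriolis parameter at 44°N:
f = 2Ω sin φ = 2 × 7.29×10⁻⁵ × sin 44° = 1.01×10⁻⁴ s⁻¹
Pressure gradient: |∂P/∂n| = 200 Pa / 148000 m = 1.35×10⁻³ Pa/m
Geostrophic speed: V_g = |∂P/∂n|/(fρ) = 1.35×10⁻³/(1.01×10⁻⁴ × 1.16) = 11.5 m/s
Around a high, pressure-gradient force acts outward with centrifugal, so Coriolis balances both:
fV = (1/ρ)|∂P/∂n| + V²/R  →  V² − fR·V + fR·V_g = 0
With fR = 1.01×10⁻⁴ × 692×10³ m = 70.1 m/s:
V = [fR − √((fR)² − 4 fR V_g)]/2 = [70.1 − √(70.1² − 4×70.1×11.5)]/2 = 14.5 m/s
Supergeostrophic (V > V_g = 11.5 m/s), as expected around a high.
Converting: 14.5 m/s × 3.6 = 52.2 km/h

52.2 km/h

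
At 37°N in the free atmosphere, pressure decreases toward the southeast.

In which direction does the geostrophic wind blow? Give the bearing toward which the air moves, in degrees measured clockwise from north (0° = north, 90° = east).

The pressure-gradient force points toward the southeast (bearing 135°).
Geostrophic balance: in the Northern Hemisphere the Coriolis force deflects motion to the right, so the geostrophic wind blows 90° to the right of the pressure-gradient force (low pressure on the left).
Rotating 135° by 90° clockwise gives 225° — the wind blows toward the southwest.

225°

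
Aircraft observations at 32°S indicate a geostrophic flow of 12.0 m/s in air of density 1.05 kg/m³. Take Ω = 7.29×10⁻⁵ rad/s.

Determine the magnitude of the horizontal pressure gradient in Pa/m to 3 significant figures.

Coriolis parameter at 32°S:
f = 2Ω sin φ = 2 × 7.29×10⁻⁵ × sin 32° = 7.73×10⁻⁵ s⁻¹
Geostrophic balance rearranged: |∂P/∂n| = f ρ V_g
|∂P/∂n| = 7.73×10⁻⁵ × 1.05 × 12.0 = 9.74×10⁻⁴ Pa/m

9.74×10⁻⁴ Pa/m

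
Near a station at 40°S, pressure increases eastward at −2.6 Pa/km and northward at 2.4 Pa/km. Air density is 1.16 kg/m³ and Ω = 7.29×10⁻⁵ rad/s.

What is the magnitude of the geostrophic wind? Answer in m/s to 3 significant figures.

Coriolis parameter at 40°S:
f = 2Ω sin φ = 2 × 7.29×10⁻⁵ × sin 40° = 9.37×10⁻⁵ s⁻¹
In the Southern Hemisphere f is negative: f = −9.37×10⁻⁵ s⁻¹.
Component geostrophic relations (x east, y north):
u_g = −(1/(fρ)) ∂P/∂y,  v_g = (1/(fρ)) ∂P/∂x
u_g = −(2.4×10⁻³)/(−9.37×10⁻⁵ × 1.16) = 22.1 m/s;  v_g = (−2.6×10⁻³)/(−9.37×10⁻⁵ × 1.16) = 23.9 m/s
|V_g| = √(u_g² + v_g²) = 32.5 m/s

32.5 m/s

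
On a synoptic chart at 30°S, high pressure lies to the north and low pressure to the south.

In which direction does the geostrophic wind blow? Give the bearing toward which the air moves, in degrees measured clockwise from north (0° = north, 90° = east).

090°

The pressure-gradient force points toward the south (bearing 180°).
Geostrophic balance: in the Southern Hemisphere the Coriolis force deflects motion to the left, so the geostrophic wind blows 90° to the left of the pressure-gradient force (low pressure on the right).
Rotating 180° by 90° counterclockwise gives 090° — the wind blows toward the east.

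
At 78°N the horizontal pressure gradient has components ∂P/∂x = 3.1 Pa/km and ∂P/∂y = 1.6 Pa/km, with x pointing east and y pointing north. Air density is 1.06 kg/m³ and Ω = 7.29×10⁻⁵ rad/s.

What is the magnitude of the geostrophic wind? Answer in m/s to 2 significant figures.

Coriolis parameter at 78°N:
f = 2Ω sin φ = 2 × 7.29×10⁻⁵ × sin 78° = 1.43×10⁻⁴ s⁻¹
Component geostrophic relations (x east, y north):
u_g = −(1/(fρ)) ∂P/∂y,  v_g = (1/(fρ)) ∂P/∂x
u_g = −(1.6×10⁻³)/(1.43×10⁻⁴ × 1.06) = −10.6 m/s;  v_g = (3.1×10⁻³)/(1.43×10⁻⁴ × 1.06) = 20.5 m/s
|V_g| = √(u_g² + v_g²) = 23.1 m/s

23 m/s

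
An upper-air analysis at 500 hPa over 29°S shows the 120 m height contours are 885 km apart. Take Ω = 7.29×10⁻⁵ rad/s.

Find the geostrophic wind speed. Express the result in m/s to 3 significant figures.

Coriolis parameter at 29°S:
f = 2Ω sin φ = 2 × 7.29×10⁻⁵ × sin 29° = 7.07×10⁻⁵ s⁻¹
Height gradient: |∂Z/∂n| = 120 m / 885000 m = 1.36×10⁻⁴
On a pressure surface, geostrophic balance gives V_g = (g/f)|∂Z/∂n|:
V_g = 9.81 × 1.36×10⁻⁴ / 7.07×10⁻⁵ = 18.8 m/s

18.8 m/s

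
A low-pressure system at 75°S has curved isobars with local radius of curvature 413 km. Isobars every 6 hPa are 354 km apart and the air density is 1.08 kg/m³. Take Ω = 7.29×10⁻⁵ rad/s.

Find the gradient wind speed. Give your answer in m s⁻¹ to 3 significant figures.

Coriolis parameter at 75°S:
f = 2Ω sin φ = 2 × 7.29×10⁻⁵ × sin 75° = 1.41×10⁻⁴ s⁻¹
Pressure gradient: |∂P/∂n| = 600 Pa / 354000 m = 1.69×10⁻³ Pa/m
Geostrophic speed: V_g = |∂P/∂n|/(fρ) = 1.69×10⁻³/(1.41×10⁻⁴ × 1.08) = 11.1 m/s
Around a low, centrifugal force acts outward with Coriolis, so pressure-gradient force balances both:
(1/ρ)|∂P/∂n| = fV + V²/R  →  V² + fR·V − fR·V_g = 0
With fR = 1.41×10⁻⁴ × 413×10³ m = 58.2 m/s:
V = [−fR + √((fR)² + 4 fR V_g)]/2 = [−58.2 + √(58.2² + 4×58.2×11.1)]/2 = 9.57 m/s
Subgeostrophic (V < V_g = 11.1 m/s), as expected around a low.

9.57 m s⁻¹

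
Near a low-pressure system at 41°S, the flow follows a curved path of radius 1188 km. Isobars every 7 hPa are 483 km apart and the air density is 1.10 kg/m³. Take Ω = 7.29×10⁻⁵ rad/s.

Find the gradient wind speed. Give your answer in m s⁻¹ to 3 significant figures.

Coriolis parameter at 41°S:
f = 2Ω sin φ = 2 × 7.29×10⁻⁵ × sin 41° = 9.57×10⁻⁵ s⁻¹
Pressure gradient: |∂P/∂n| = 700 Pa / 483000 m = 1.45×10⁻³ Pa/m
Geostrophic speed: V_g = |∂P/∂n|/(fρ) = 1.45×10⁻³/(9.57×10⁻⁵ × 1.10) = 13.8 m/s
Around a low, centrifugal force acts outward with Coriolis, so pressure-gradient force balances both:
(1/ρ)|∂P/∂n| = fV + V²/R  →  V² + fR·V − fR·V_g = 0
With fR = 9.57×10⁻⁵ × 1188×10³ m = 114 m/s:
V = [−fR + √((fR)² + 4 fR V_g)]/2 = [−114 + √(114² + 4×114×13.8)]/2 = 12.4 m/s
Subgeostrophic (V < V_g = 13.8 m/s), as expected around a low.

12.4 m s⁻¹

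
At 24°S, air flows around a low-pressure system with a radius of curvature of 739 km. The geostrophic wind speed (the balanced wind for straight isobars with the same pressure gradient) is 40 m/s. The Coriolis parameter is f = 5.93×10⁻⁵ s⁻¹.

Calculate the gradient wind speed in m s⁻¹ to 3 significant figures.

Around a low, centrifugal force acts outward with Coriolis, so pressure-gradient force balances both:
(1/ρ)|∂P/∂n| = fV + V²/R  →  V² + fR·V − fR·V_g = 0
With fR = 5.93×10⁻⁵ × 739×10³ m = 43.8 m/s:
V = [−fR + √((fR)² + 4 fR V_g)]/2 = [−43.8 + √(43.8² + 4×43.8×40)]/2 = 25.3 m/s
Subgeostrophic (V < V_g = 40 m/s), as expected around a low.

25.3 m s⁻¹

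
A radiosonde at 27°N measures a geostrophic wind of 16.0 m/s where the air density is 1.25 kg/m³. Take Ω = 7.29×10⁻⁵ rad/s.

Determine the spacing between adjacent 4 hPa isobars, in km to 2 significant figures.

300 km

Coriolis parameter at 27°N:
f = 2Ω sin φ = 2 × 7.29×10⁻⁵ × sin 27° = 6.62×10⁻⁵ s⁻¹
Geostrophic balance rearranged: |∂P/∂n| = f ρ V_g
|∂P/∂n| = 6.62×10⁻⁵ × 1.25 × 16.0 = 1.32×10⁻³ Pa/m
Isobar spacing: Δn = ΔP/|∂P/∂n| = 400 Pa / 1.32×10⁻³ Pa/m = 302152 m ≈ 300 km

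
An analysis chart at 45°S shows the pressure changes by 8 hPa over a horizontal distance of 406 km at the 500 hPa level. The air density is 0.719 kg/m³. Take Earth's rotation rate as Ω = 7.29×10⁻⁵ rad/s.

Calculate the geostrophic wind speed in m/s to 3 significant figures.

Coriolis parameter at 45°S:
f = 2Ω sin φ = 2 × 7.29×10⁻⁵ × sin 45° = 1.03×10⁻⁴ s⁻¹
Pressure gradient: |∂P/∂n| = 800 Pa / 406000 m = 1.97×10⁻³ Pa/m
Geostrophic balance (pressure-gradient force = Coriolis force):
V_g = (1/(fρ)) |∂P/∂n| = 1.97×10⁻³ / (1.03×10⁻⁴ × 0.719) = 26.6 m/s

26.6 m/s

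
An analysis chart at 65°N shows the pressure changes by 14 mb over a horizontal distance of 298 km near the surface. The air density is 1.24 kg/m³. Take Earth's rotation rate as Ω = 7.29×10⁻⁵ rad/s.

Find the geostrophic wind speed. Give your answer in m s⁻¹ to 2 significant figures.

Coriolis parameter at 65°N:
f = 2Ω sin φ = 2 × 7.29×10⁻⁵ × sin 65° = 1.32×10⁻⁴ s⁻¹
Pressure gradient: |∂P/∂n| = 1400 Pa / 298000 m = 4.70×10⁻³ Pa/m
Geostrophic balance (pressure-gradient force = Coriolis force):
V_g = (1/(fρ)) |∂P/∂n| = 4.70×10⁻³ / (1.32×10⁻⁴ × 1.24) = 28.7 m/s

29 m s⁻¹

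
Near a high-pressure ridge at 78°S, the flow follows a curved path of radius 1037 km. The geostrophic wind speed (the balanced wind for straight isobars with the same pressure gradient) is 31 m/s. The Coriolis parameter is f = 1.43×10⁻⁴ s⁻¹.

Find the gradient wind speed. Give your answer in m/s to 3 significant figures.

Around a high, pressure-gradient force acts outward with centrifugal, so Coriolis balances both:
fV = (1/ρ)|∂P/∂n| + V²/R  →  V² − fR·V + fR·V_g = 0
With fR = 1.43×10⁻⁴ × 1037×10³ m = 148 m/s:
V = [fR − √((fR)² − 4 fR V_g)]/2 = [148 − √(148² − 4×148×31)]/2 = 44.1 m/s
Supergeostrophic (V > V_g = 31 m/s), as expected around a high.

44.1 m/s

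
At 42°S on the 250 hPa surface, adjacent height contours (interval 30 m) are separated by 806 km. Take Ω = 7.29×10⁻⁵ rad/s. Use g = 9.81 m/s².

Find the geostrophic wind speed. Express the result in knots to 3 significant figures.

Coriolis parameter at 42°S:
f = 2Ω sin φ = 2 × 7.29×10⁻⁵ × sin 42° = 9.76×10⁻⁵ s⁻¹
Height gradient: |∂Z/∂n| = 30 m / 806000 m = 3.72×10⁻⁵
On a pressure surface, geostrophic balance gives V_g = (g/f)|∂Z/∂n|:
V_g = 9.81 × 3.72×10⁻⁵ / 9.76×10⁻⁵ = 3.74 m/s
Converting: 3.74 m/s × 1.944 = 7.28 knots

7.28 knots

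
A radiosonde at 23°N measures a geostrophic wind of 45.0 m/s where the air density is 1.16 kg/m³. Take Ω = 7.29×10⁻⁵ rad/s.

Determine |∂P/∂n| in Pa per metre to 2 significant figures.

Coriolis parameter at 23°N:
f = 2Ω sin φ = 2 × 7.29×10⁻⁵ × sin 23° = 5.70×10⁻⁵ s⁻¹
Geostrophic balance rearranged: |∂P/∂n| = f ρ V_g
|∂P/∂n| = 5.70×10⁻⁵ × 1.16 × 45.0 = 2.97×10⁻³ Pa/m

3.0×10⁻³ Pa/m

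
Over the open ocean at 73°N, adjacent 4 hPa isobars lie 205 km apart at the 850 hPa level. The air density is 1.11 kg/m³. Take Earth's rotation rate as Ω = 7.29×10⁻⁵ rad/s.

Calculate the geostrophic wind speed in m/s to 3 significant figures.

Coriolis parameter at 73°N:
f = 2Ω sin φ = 2 × 7.29×10⁻⁵ × sin 73° = 1.39×10⁻⁴ s⁻¹
Pressure gradient: |∂P/∂n| = 400 Pa / 205000 m = 1.95×10⁻³ Pa/m
Geostrophic balance (pressure-gradient force = Coriolis force):
V_g = (1/(fρ)) |∂P/∂n| = 1.95×10⁻³ / (1.39×10⁻⁴ × 1.11) = 12.6 m/s

12.6 m/s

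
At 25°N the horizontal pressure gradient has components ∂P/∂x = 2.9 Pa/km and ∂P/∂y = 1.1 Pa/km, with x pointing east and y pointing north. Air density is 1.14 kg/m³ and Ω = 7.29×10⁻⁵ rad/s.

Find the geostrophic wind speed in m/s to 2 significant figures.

Coriolis parameter at 25°N:
f = 2Ω sin φ = 2 × 7.29×10⁻⁵ × sin 25° = 6.16×10⁻⁵ s⁻¹
Component geostrophic relations (x east, y north):
u_g = −(1/(fρ)) ∂P/∂y,  v_g = (1/(fρ)) ∂P/∂x
u_g = −(1.1×10⁻³)/(6.16×10⁻⁵ × 1.14) = −15.7 m/s;  v_g = (2.9×10⁻³)/(6.16×10⁻⁵ × 1.14) = 41.3 m/s
|V_g| = √(u_g² + v_g²) = 44.2 m/s

44 m/s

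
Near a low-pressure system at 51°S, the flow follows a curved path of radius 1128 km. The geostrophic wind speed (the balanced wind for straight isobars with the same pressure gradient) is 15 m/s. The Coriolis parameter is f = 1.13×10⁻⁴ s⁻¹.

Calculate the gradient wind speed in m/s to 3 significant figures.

Around a low, centrifugal force acts outward with Coriolis, so pressure-gradient force balances both:
(1/ρ)|∂P/∂n| = fV + V²/R  →  V² + fR·V − fR·V_g = 0
With fR = 1.13×10⁻⁴ × 1128×10³ m = 127 m/s:
V = [−fR + √((fR)² + 4 fR V_g)]/2 = [−127 + √(127² + 4×127×15)]/2 = 13.6 m/s
Subgeostrophic (V < V_g = 15 m/s), as expected around a low.

13.6 m/s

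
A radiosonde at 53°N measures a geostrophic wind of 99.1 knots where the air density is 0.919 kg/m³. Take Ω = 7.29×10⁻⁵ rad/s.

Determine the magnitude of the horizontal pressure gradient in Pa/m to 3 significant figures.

5.46×10⁻³ Pa/m

Coriolis parameter at 53°N:
f = 2Ω sin φ = 2 × 7.29×10⁻⁵ × sin 53° = 1.16×10⁻⁴ s⁻¹
Wind speed in SI: 99.1 knots = 51.0 m/s
Geostrophic balance rearranged: |∂P/∂n| = f ρ V_g
|∂P/∂n| = 1.16×10⁻⁴ × 0.919 × 51.0 = 5.46×10⁻³ Pa/m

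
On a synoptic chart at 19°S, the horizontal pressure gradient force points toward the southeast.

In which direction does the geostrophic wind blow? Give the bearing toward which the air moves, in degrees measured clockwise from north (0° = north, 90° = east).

045°

The pressure-gradient force points toward the southeast (bearing 135°).
Geostrophic balance: in the Southern Hemisphere the Coriolis force deflects motion to the left, so the geostrophic wind blows 90° to the left of the pressure-gradient force (low pressure on the right).
Rotating 135° by 90° counterclockwise gives 045° — the wind blows toward the northeast.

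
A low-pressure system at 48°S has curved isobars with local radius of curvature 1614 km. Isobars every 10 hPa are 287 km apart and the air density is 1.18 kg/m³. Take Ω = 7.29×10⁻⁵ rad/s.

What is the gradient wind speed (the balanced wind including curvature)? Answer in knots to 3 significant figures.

Coriolis parameter at 48°S:
f = 2Ω sin φ = 2 × 7.29×10⁻⁵ × sin 48° = 1.08×10⁻⁴ s⁻¹
Pressure gradient: |∂P/∂n| = 1000 Pa / 287000 m = 3.48×10⁻³ Pa/m
Geostrophic speed: V_g = |∂P/∂n|/(fρ) = 3.48×10⁻³/(1.08×10⁻⁴ × 1.18) = 27.3 m/s
Around a low, centrifugal force acts outward with Coriolis, so pressure-gradient force balances both:
(1/ρ)|∂P/∂n| = fV + V²/R  →  V² + fR·V − fR·V_g = 0
With fR = 1.08×10⁻⁴ × 1614×10³ m = 175 m/s:
V = [−fR + √((fR)² + 4 fR V_g)]/2 = [−175 + √(175² + 4×175×27.3)]/2 = 24 m/s
Subgeostrophic (V < V_g = 27.3 m/s), as expected around a low.
Converting: 24 m/s × 1.944 = 46.6 knots

46.6 knots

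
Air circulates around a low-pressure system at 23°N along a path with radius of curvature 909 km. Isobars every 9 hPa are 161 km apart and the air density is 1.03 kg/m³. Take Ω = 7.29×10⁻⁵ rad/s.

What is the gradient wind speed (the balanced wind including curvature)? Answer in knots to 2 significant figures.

95 knots

Coriolis parameter at 23°N:
f = 2Ω sin φ = 2 × 7.29×10⁻⁵ × sin 23° = 5.70×10⁻⁵ s⁻¹
Pressure gradient: |∂P/∂n| = 900 Pa / 161000 m = 5.59×10⁻³ Pa/m
Geostrophic speed: V_g = |∂P/∂n|/(fρ) = 5.59×10⁻³/(5.70×10⁻⁵ × 1.03) = 95.3 m/s
Around a low, centrifugal force acts outward with Coriolis, so pressure-gradient force balances both:
(1/ρ)|∂P/∂n| = fV + V²/R  →  V² + fR·V − fR·V_g = 0
With fR = 5.70×10⁻⁵ × 909×10³ m = 51.8 m/s:
V = [−fR + √((fR)² + 4 fR V_g)]/2 = [−51.8 + √(51.8² + 4×51.8×95.3)]/2 = 49 m/s
Subgeostrophic (V < V_g = 95.3 m/s), as expected around a low.
Converting: 49 m/s × 1.944 = 95 knots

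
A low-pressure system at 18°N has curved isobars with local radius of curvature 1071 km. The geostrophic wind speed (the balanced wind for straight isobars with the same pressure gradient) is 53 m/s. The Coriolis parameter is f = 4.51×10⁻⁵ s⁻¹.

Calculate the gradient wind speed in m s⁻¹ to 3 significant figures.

Around a low, centrifugal force acts outward with Coriolis, so pressure-gradient force balances both:
(1/ρ)|∂P/∂n| = fV + V²/R  →  V² + fR·V − fR·V_g = 0
With fR = 4.51×10⁻⁵ × 1071×10³ m = 48.3 m/s:
V = [−fR + √((fR)² + 4 fR V_g)]/2 = [−48.3 + √(48.3² + 4×48.3×53)]/2 = 31.9 m/s
Subgeostrophic (V < V_g = 53 m/s), as expected around a low.

31.9 m s⁻¹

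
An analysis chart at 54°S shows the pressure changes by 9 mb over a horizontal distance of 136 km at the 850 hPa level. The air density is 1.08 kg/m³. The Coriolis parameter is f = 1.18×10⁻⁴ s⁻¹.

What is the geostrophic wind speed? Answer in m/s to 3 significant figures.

51.9 m/s

Pressure gradient: |∂P/∂n| = 900 Pa / 136000 m = 6.62×10⁻³ Pa/m
Geostrophic balance (pressure-gradient force = Coriolis force):
V_g = (1/(fρ)) |∂P/∂n| = 6.62×10⁻³ / (1.18×10⁻⁴ × 1.08) = 51.9 m/s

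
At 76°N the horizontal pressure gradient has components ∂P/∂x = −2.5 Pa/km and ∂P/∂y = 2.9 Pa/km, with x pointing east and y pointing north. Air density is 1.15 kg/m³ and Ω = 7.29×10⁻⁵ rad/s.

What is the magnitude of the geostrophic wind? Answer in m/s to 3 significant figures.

Coriolis parameter at 76°N:
f = 2Ω sin φ = 2 × 7.29×10⁻⁵ × sin 76° = 1.41×10⁻⁴ s⁻¹
Component geostrophic relations (x east, y north):
u_g = −(1/(fρ)) ∂P/∂y,  v_g = (1/(fρ)) ∂P/∂x
u_g = −(2.9×10⁻³)/(1.41×10⁻⁴ × 1.15) = −17.8 m/s;  v_g = (−2.5×10⁻³)/(1.41×10⁻⁴ × 1.15) = −15.4 m/s
|V_g| = √(u_g² + v_g²) = 23.5 m/s

23.5 m/s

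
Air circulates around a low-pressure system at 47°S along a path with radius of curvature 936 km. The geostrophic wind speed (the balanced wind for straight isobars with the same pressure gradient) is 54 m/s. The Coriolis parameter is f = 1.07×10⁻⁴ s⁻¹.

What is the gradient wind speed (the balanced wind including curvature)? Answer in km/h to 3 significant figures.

Around a low, centrifugal force acts outward with Coriolis, so pressure-gradient force balances both:
(1/ρ)|∂P/∂n| = fV + V²/R  →  V² + fR·V − fR·V_g = 0
With fR = 1.07×10⁻⁴ × 936×10³ m = 100 m/s:
V = [−fR + √((fR)² + 4 fR V_g)]/2 = [−100 + √(100² + 4×100×54)]/2 = 38.9 m/s
Subgeostrophic (V < V_g = 54 m/s), as expected around a low.
Converting: 38.9 m/s × 3.6 = 140 km/h

140 km/h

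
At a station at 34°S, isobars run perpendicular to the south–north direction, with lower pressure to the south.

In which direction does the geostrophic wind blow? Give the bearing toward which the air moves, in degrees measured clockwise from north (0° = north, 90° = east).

The pressure-gradient force points toward the south (bearing 180°).
Geostrophic balance: in the Southern Hemisphere the Coriolis force deflects motion to the left, so the geostrophic wind blows 90° to the left of the pressure-gradient force (low pressure on the right).
Rotating 180° by 90° counterclockwise gives 090° — the wind blows toward the east.

090°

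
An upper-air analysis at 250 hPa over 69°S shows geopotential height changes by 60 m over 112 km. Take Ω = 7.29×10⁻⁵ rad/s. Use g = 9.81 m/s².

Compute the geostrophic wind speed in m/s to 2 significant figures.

39 m/s

Coriolis parameter at 69°S:
f = 2Ω sin φ = 2 × 7.29×10⁻⁵ × sin 69° = 1.36×10⁻⁴ s⁻¹
Height gradient: |∂Z/∂n| = 60 m / 112000 m = 5.36×10⁻⁴
On a pressure surface, geostrophic balance gives V_g = (g/f)|∂Z/∂n|:
V_g = 9.81 × 5.36×10⁻⁴ / 1.36×10⁻⁴ = 38.6 m/s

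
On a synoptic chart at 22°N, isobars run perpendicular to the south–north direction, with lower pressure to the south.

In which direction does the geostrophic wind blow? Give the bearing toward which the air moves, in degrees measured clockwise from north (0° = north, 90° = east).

The pressure-gradient force points toward the south (bearing 180°).
Geostrophic balance: in the Northern Hemisphere the Coriolis force deflects motion to the right, so the geostrophic wind blows 90° to the right of the pressure-gradient force (low pressure on the left).
Rotating 180° by 90° clockwise gives 270° — the wind blows toward the west.

270°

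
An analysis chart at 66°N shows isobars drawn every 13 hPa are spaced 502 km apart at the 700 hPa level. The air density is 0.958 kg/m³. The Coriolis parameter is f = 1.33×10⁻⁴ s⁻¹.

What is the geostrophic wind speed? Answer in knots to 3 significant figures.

Pressure gradient: |∂P/∂n| = 1300 Pa / 502000 m = 2.59×10⁻³ Pa/m
Geostrophic balance (pressure-gradient force = Coriolis force):
V_g = (1/(fρ)) |∂P/∂n| = 2.59×10⁻³ / (1.33×10⁻⁴ × 0.958) = 20.3 m/s
Converting: 20.3 m/s × 1.944 = 39.5 knots

39.5 knots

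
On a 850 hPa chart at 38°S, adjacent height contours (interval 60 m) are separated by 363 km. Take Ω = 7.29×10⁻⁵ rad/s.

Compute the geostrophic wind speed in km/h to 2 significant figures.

Coriolis parameter at 38°S:
f = 2Ω sin φ = 2 × 7.29×10⁻⁵ × sin 38° = 8.98×10⁻⁵ s⁻¹
Height gradient: |∂Z/∂n| = 60 m / 363000 m = 1.65×10⁻⁴
On a pressure surface, geostrophic balance gives V_g = (g/f)|∂Z/∂n|:
V_g = 9.81 × 1.65×10⁻⁴ / 8.98×10⁻⁵ = 18.1 m/s
Converting: 18.1 m/s × 3.6 = 65 km/h

65 km/h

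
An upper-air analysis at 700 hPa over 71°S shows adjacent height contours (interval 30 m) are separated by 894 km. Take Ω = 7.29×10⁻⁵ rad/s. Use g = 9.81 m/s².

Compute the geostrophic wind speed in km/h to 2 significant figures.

Coriolis parameter at 71°S:
f = 2Ω sin φ = 2 × 7.29×10⁻⁵ × sin 71° = 1.38×10⁻⁴ s⁻¹
Height gradient: |∂Z/∂n| = 30 m / 894000 m = 3.36×10⁻⁵
On a pressure surface, geostrophic balance gives V_g = (g/f)|∂Z/∂n|:
V_g = 9.81 × 3.36×10⁻⁵ / 1.38×10⁻⁴ = 2.39 m/s
Converting: 2.39 m/s × 3.6 = 8.6 km/h

8.6 km/h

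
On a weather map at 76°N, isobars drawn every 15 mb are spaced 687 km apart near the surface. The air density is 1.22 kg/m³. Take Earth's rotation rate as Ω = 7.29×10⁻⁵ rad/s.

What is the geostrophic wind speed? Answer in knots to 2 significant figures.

25 knots

Coriolis parameter at 76°N:
f = 2Ω sin φ = 2 × 7.29×10⁻⁵ × sin 76° = 1.41×10⁻⁴ s⁻¹
Pressure gradient: |∂P/∂n| = 1500 Pa / 687000 m = 2.18×10⁻³ Pa/m
Geostrophic balance (pressure-gradient force = Coriolis force):
V_g = (1/(fρ)) |∂P/∂n| = 2.18×10⁻³ / (1.41×10⁻⁴ × 1.22) = 12.7 m/s
Converting: 12.7 m/s × 1.944 = 25 knots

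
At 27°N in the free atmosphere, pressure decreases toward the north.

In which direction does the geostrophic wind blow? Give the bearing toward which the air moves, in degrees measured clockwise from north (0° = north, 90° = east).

The pressure-gradient force points toward the north (bearing 000°).
Geostrophic balance: in the Northern Hemisphere the Coriolis force deflects motion to the right, so the geostrophic wind blows 90° to the right of the pressure-gradient force (low pressure on the left).
Rotating 000° by 90° clockwise gives 090° — the wind blows toward the east.

090°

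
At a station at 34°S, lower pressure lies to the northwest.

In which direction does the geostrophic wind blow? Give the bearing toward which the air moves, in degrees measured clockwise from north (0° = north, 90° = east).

225°

The pressure-gradient force points toward the northwest (bearing 315°).
Geostrophic balance: in the Southern Hemisphere the Coriolis force deflects motion to the left, so the geostrophic wind blows 90° to the left of the pressure-gradient force (low pressure on the right).
Rotating 315° by 90° counterclockwise gives 225° — the wind blows toward the southwest.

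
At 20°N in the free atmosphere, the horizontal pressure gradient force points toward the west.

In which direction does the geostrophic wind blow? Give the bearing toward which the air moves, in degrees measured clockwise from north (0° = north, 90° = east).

000°

The pressure-gradient force points toward the west (bearing 270°).
Geostrophic balance: in the Northern Hemisphere the Coriolis force deflects motion to the right, so the geostrophic wind blows 90° to the right of the pressure-gradient force (low pressure on the left).
Rotating 270° by 90° clockwise gives 000° — the wind blows toward the north.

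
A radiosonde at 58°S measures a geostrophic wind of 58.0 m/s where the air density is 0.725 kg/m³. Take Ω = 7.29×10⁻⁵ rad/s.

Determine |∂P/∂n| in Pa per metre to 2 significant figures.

5.2×10⁻³ Pa/m

Coriolis parameter at 58°S:
f = 2Ω sin φ = 2 × 7.29×10⁻⁵ × sin 58° = 1.24×10⁻⁴ s⁻¹
Geostrophic balance rearranged: |∂P/∂n| = f ρ V_g
|∂P/∂n| = 1.24×10⁻⁴ × 0.725 × 58.0 = 5.20×10⁻³ Pa/m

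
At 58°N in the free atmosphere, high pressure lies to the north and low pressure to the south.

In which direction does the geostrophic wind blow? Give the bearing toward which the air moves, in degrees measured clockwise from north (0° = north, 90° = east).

The pressure-gradient force points toward the south (bearing 180°).
Geostrophic balance: in the Northern Hemisphere the Coriolis force deflects motion to the right, so the geostrophic wind blows 90° to the right of the pressure-gradient force (low pressure on the left).
Rotating 180° by 90° clockwise gives 270° — the wind blows toward the west.

270°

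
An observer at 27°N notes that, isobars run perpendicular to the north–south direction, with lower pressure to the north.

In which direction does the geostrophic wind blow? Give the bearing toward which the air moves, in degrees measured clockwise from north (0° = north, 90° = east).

090°

The pressure-gradient force points toward the north (bearing 000°).
Geostrophic balance: in the Northern Hemisphere the Coriolis force deflects motion to the right, so the geostrophic wind blows 90° to the right of the pressure-gradient force (low pressure on the left).
Rotating 000° by 90° clockwise gives 090° — the wind blows toward the east.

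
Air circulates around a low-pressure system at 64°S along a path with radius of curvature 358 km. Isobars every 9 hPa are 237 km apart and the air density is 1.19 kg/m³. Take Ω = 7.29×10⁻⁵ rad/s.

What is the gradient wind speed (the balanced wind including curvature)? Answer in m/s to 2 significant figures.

18 m/s

Coriolis parameter at 64°S:
f = 2Ω sin φ = 2 × 7.29×10⁻⁵ × sin 64° = 1.31×10⁻⁴ s⁻¹
Pressure gradient: |∂P/∂n| = 900 Pa / 237000 m = 3.80×10⁻³ Pa/m
Geostrophic speed: V_g = |∂P/∂n|/(fρ) = 3.80×10⁻³/(1.31×10⁻⁴ × 1.19) = 24.4 m/s
Around a low, centrifugal force acts outward with Coriolis, so pressure-gradient force balances both:
(1/ρ)|∂P/∂n| = fV + V²/R  →  V² + fR·V − fR·V_g = 0
With fR = 1.31×10⁻⁴ × 358×10³ m = 46.9 m/s:
V = [−fR + √((fR)² + 4 fR V_g)]/2 = [−46.9 + √(46.9² + 4×46.9×24.4)]/2 = 17.7 m/s
Subgeostrophic (V < V_g = 24.4 m/s), as expected around a low.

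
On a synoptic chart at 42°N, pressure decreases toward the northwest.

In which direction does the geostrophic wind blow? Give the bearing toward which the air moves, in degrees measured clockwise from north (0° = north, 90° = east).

The pressure-gradient force points toward the northwest (bearing 315°).
Geostrophic balance: in the Northern Hemisphere the Coriolis force deflects motion to the right, so the geostrophic wind blows 90° to the right of the pressure-gradient force (low pressure on the left).
Rotating 315° by 90° clockwise gives 045° — the wind blows toward the northeast.

045°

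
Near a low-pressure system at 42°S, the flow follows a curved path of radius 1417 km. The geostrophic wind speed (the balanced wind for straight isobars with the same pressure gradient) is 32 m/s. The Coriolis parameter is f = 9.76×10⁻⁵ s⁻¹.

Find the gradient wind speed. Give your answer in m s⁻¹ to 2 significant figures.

27 m s⁻¹

Around a low, centrifugal force acts outward with Coriolis, so pressure-gradient force balances both:
(1/ρ)|∂P/∂n| = fV + V²/R  →  V² + fR·V − fR·V_g = 0
With fR = 9.76×10⁻⁵ × 1417×10³ m = 138 m/s:
V = [−fR + √((fR)² + 4 fR V_g)]/2 = [−138 + √(138² + 4×138×32)]/2 = 26.8 m/s
Subgeostrophic (V < V_g = 32 m/s), as expected around a low.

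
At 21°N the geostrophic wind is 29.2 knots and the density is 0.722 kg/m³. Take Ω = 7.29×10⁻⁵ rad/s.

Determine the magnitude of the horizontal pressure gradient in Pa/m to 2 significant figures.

5.7×10⁻⁴ Pa/m

Coriolis parameter at 21°N:
f = 2Ω sin φ = 2 × 7.29×10⁻⁵ × sin 21° = 5.23×10⁻⁵ s⁻¹
Wind speed in SI: 29.2 knots = 15.0 m/s
Geostrophic balance rearranged: |∂P/∂n| = f ρ V_g
|∂P/∂n| = 5.23×10⁻⁵ × 0.722 × 15.0 = 5.67×10⁻⁴ Pa/m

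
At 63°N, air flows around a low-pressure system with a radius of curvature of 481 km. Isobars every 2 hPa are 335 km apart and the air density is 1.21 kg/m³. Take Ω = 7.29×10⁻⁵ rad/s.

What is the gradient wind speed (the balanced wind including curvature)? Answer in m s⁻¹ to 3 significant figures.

Coriolis parameter at 63°N:
f = 2Ω sin φ = 2 × 7.29×10⁻⁵ × sin 63° = 1.30×10⁻⁴ s⁻¹
Pressure gradient: |∂P/∂n| = 200 Pa / 335000 m = 5.97×10⁻⁴ Pa/m
Geostrophic speed: V_g = |∂P/∂n|/(fρ) = 5.97×10⁻⁴/(1.30×10⁻⁴ × 1.21) = 3.80 m/s
Around a low, centrifugal force acts outward with Coriolis, so pressure-gradient force balances both:
(1/ρ)|∂P/∂n| = fV + V²/R  →  V² + fR·V − fR·V_g = 0
With fR = 1.30×10⁻⁴ × 481×10³ m = 62.5 m/s:
V = [−fR + √((fR)² + 4 fR V_g)]/2 = [−62.5 + √(62.5² + 4×62.5×3.8)]/2 = 3.59 m/s
Subgeostrophic (V < V_g = 3.8 m/s), as expected around a low.

3.59 m s⁻¹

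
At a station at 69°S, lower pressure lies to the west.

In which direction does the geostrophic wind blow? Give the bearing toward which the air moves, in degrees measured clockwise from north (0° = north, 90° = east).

The pressure-gradient force points toward the west (bearing 270°).
Geostrophic balance: in the Southern Hemisphere the Coriolis force deflects motion to the left, so the geostrophic wind blows 90° to the left of the pressure-gradient force (low pressure on the right).
Rotating 270° by 90° counterclockwise gives 180° — the wind blows toward the south.

180°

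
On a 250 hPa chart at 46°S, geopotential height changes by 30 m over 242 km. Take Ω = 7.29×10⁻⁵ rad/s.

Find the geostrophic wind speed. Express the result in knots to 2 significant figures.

23 knots

Coriolis parameter at 46°S:
f = 2Ω sin φ = 2 × 7.29×10⁻⁵ × sin 46° = 1.05×10⁻⁴ s⁻¹
Height gradient: |∂Z/∂n| = 30 m / 242000 m = 1.24×10⁻⁴
On a pressure surface, geostrophic balance gives V_g = (g/f)|∂Z/∂n|:
V_g = 9.81 × 1.24×10⁻⁴ / 1.05×10⁻⁴ = 11.6 m/s
Converting: 11.6 m/s × 1.944 = 23 knots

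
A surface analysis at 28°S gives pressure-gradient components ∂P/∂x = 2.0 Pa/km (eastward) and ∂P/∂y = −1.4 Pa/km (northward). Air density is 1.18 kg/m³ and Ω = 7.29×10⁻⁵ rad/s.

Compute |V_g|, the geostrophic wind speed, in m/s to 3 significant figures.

Coriolis parameter at 28°S:
f = 2Ω sin φ = 2 × 7.29×10⁻⁵ × sin 28° = 6.84×10⁻⁵ s⁻¹
In the Southern Hemisphere f is negative: f = −6.84×10⁻⁵ s⁻¹.
Component geostrophic relations (x east, y north):
u_g = −(1/(fρ)) ∂P/∂y,  v_g = (1/(fρ)) ∂P/∂x
u_g = −(−1.4×10⁻³)/(−6.84×10⁻⁵ × 1.18) = −17.3 m/s;  v_g = (2.0×10⁻³)/(−6.84×10⁻⁵ × 1.18) = −24.8 m/s
|V_g| = √(u_g² + v_g²) = 30.2 m/s

30.2 m/s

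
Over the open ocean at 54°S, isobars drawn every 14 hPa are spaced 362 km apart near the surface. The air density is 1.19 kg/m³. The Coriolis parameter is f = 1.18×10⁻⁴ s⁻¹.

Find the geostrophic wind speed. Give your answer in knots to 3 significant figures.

Pressure gradient: |∂P/∂n| = 1400 Pa / 362000 m = 3.87×10⁻³ Pa/m
Geostrophic balance (pressure-gradient force = Coriolis force):
V_g = (1/(fρ)) |∂P/∂n| = 3.87×10⁻³ / (1.18×10⁻⁴ × 1.19) = 27.5 m/s
Converting: 27.5 m/s × 1.944 = 53.5 knots

53.5 knots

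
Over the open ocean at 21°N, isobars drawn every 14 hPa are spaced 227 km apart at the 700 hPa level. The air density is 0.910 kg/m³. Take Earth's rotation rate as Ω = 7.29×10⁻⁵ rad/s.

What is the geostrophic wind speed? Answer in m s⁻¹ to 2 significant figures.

Coriolis parameter at 21°N:
f = 2Ω sin φ = 2 × 7.29×10⁻⁵ × sin 21° = 5.23×10⁻⁵ s⁻¹
Pressure gradient: |∂P/∂n| = 1400 Pa / 227000 m = 6.17×10⁻³ Pa/m
Geostrophic balance (pressure-gradient force = Coriolis force):
V_g = (1/(fρ)) |∂P/∂n| = 6.17×10⁻³ / (5.23×10⁻⁵ × 0.910) = 130 m/s

130 m s⁻¹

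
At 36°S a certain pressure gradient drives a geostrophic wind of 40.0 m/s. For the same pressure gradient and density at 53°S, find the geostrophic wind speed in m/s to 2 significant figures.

29 m/s

With the same pressure gradient and density, V_g ∝ 1/f ∝ 1/sin φ.
V₂ = V₁ · sin φ₁ / sin φ₂ = 40.0 × sin 36° / sin 53°
V₂ = 40.0 × 0.5878/0.7986 = 29 m/s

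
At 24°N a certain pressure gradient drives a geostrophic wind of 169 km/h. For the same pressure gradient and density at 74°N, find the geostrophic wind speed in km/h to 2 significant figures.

With the same pressure gradient and density, V_g ∝ 1/f ∝ 1/sin φ.
V₂ = V₁ · sin φ₁ / sin φ₂ = 169 × sin 24° / sin 74°
V₂ = 169 × 0.4067/0.9613 = 72 km/h

72 km/h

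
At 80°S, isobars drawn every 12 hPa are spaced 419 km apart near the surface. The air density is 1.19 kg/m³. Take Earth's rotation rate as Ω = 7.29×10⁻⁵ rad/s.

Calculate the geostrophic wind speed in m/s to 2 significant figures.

Coriolis parameter at 80°S:
f = 2Ω sin φ = 2 × 7.29×10⁻⁵ × sin 80° = 1.44×10⁻⁴ s⁻¹
Pressure gradient: |∂P/∂n| = 1200 Pa / 419000 m = 2.86×10⁻³ Pa/m
Geostrophic balance (pressure-gradient force = Coriolis force):
V_g = (1/(fρ)) |∂P/∂n| = 2.86×10⁻³ / (1.44×10⁻⁴ × 1.19) = 16.8 m/s

17 m/s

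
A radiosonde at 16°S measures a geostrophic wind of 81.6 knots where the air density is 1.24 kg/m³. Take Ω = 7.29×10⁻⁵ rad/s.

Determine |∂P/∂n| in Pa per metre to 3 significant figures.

2.09×10⁻³ Pa/m

Coriolis parameter at 16°S:
f = 2Ω sin φ = 2 × 7.29×10⁻⁵ × sin 16° = 4.02×10⁻⁵ s⁻¹
Wind speed in SI: 81.6 knots = 42.0 m/s
Geostrophic balance rearranged: |∂P/∂n| = f ρ V_g
|∂P/∂n| = 4.02×10⁻⁵ × 1.24 × 42.0 = 2.09×10⁻³ Pa/m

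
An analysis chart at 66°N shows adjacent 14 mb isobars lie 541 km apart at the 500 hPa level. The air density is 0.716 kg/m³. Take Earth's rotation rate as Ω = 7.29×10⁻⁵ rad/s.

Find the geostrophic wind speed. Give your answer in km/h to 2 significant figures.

98 km/h

Coriolis parameter at 66°N:
f = 2Ω sin φ = 2 × 7.29×10⁻⁵ × sin 66° = 1.33×10⁻⁴ s⁻¹
Pressure gradient: |∂P/∂n| = 1400 Pa / 541000 m = 2.59×10⁻³ Pa/m
Geostrophic balance (pressure-gradient force = Coriolis force):
V_g = (1/(fρ)) |∂P/∂n| = 2.59×10⁻³ / (1.33×10⁻⁴ × 0.716) = 27.1 m/s
Converting: 27.1 m/s × 3.6 = 98 km/h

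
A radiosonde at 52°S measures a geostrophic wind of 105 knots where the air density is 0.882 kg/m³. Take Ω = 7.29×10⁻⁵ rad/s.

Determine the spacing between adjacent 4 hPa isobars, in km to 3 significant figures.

Coriolis parameter at 52°S:
f = 2Ω sin φ = 2 × 7.29×10⁻⁵ × sin 52° = 1.15×10⁻⁴ s⁻¹
Wind speed in SI: 105 knots = 54.0 m/s
Geostrophic balance rearranged: |∂P/∂n| = f ρ V_g
|∂P/∂n| = 1.15×10⁻⁴ × 0.882 × 54.0 = 5.47×10⁻³ Pa/m
Isobar spacing: Δn = ΔP/|∂P/∂n| = 400 Pa / 5.47×10⁻³ Pa/m = 73076 m ≈ 73.1 km

73.1 km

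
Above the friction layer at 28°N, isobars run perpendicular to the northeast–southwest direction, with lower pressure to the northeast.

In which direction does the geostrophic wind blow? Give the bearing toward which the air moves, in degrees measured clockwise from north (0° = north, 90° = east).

The pressure-gradient force points toward the northeast (bearing 045°).
Geostrophic balance: in the Northern Hemisphere the Coriolis force deflects motion to the right, so the geostrophic wind blows 90° to the right of the pressure-gradient force (low pressure on the left).
Rotating 045° by 90° clockwise gives 135° — the wind blows toward the southeast.

135°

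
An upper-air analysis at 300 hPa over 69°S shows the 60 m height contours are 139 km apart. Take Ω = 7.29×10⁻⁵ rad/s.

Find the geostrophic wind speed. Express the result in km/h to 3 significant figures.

112 km/h

Coriolis parameter at 69°S:
f = 2Ω sin φ = 2 × 7.29×10⁻⁵ × sin 69° = 1.36×10⁻⁴ s⁻¹
Height gradient: |∂Z/∂n| = 60 m / 139000 m = 4.32×10⁻⁴
On a pressure surface, geostrophic balance gives V_g = (g/f)|∂Z/∂n|:
V_g = 9.81 × 4.32×10⁻⁴ / 1.36×10⁻⁴ = 31.1 m/s
Converting: 31.1 m/s × 3.6 = 112 km/h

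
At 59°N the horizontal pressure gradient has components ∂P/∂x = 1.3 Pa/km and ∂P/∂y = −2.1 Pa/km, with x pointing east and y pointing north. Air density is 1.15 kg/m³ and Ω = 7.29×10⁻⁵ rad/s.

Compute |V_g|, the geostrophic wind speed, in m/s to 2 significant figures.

17 m/s

Coriolis parameter at 59°N:
f = 2Ω sin φ = 2 × 7.29×10⁻⁵ × sin 59° = 1.25×10⁻⁴ s⁻¹
Component geostrophic relations (x east, y north):
u_g = −(1/(fρ)) ∂P/∂y,  v_g = (1/(fρ)) ∂P/∂x
u_g = −(−2.1×10⁻³)/(1.25×10⁻⁴ × 1.15) = 14.6 m/s;  v_g = (1.3×10⁻³)/(1.25×10⁻⁴ × 1.15) = 9.05 m/s
|V_g| = √(u_g² + v_g²) = 17.2 m/s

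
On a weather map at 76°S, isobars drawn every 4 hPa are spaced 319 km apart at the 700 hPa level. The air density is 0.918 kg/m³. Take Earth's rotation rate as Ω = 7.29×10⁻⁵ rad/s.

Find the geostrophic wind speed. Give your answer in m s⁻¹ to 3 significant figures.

9.66 m s⁻¹

Coriolis parameter at 76°S:
f = 2Ω sin φ = 2 × 7.29×10⁻⁵ × sin 76° = 1.41×10⁻⁴ s⁻¹
Pressure gradient: |∂P/∂n| = 400 Pa / 319000 m = 1.25×10⁻³ Pa/m
Geostrophic balance (pressure-gradient force = Coriolis force):
V_g = (1/(fρ)) |∂P/∂n| = 1.25×10⁻³ / (1.41×10⁻⁴ × 0.918) = 9.66 m/s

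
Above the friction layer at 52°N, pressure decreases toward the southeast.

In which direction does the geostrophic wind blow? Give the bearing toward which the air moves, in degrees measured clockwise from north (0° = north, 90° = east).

225°

The pressure-gradient force points toward the southeast (bearing 135°).
Geostrophic balance: in the Northern Hemisphere the Coriolis force deflects motion to the right, so the geostrophic wind blows 90° to the right of the pressure-gradient force (low pressure on the left).
Rotating 135° by 90° clockwise gives 225° — the wind blows toward the southwest.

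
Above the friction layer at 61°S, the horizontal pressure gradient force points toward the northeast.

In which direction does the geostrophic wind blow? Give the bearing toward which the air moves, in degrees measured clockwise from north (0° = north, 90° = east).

315°

The pressure-gradient force points toward the northeast (bearing 045°).
Geostrophic balance: in the Southern Hemisphere the Coriolis force deflects motion to the left, so the geostrophic wind blows 90° to the left of the pressure-gradient force (low pressure on the right).
Rotating 045° by 90° counterclockwise gives 315° — the wind blows toward the northwest.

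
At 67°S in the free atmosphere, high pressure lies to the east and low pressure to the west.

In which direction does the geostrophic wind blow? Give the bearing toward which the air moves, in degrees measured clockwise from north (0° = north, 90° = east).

180°

The pressure-gradient force points toward the west (bearing 270°).
Geostrophic balance: in the Southern Hemisphere the Coriolis force deflects motion to the left, so the geostrophic wind blows 90° to the left of the pressure-gradient force (low pressure on the right).
Rotating 270° by 90° counterclockwise gives 180° — the wind blows toward the south.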